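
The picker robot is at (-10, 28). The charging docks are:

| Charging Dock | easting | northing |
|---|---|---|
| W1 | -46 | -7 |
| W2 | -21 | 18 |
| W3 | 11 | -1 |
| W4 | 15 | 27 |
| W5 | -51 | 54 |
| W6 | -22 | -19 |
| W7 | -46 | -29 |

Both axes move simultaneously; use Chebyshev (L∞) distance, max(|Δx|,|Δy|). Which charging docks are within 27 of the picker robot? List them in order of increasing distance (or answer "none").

Distances from (-10, 28):
W1: max(|-36|, |-35|) = 36
W2: max(|-11|, |-10|) = 11
W3: max(|21|, |-29|) = 29
W4: max(|25|, |-1|) = 25
W5: max(|-41|, |26|) = 41
W6: max(|-12|, |-47|) = 47
W7: max(|-36|, |-57|) = 57
Threshold 27: W2 (11), W4 (25) are within range.

W2, W4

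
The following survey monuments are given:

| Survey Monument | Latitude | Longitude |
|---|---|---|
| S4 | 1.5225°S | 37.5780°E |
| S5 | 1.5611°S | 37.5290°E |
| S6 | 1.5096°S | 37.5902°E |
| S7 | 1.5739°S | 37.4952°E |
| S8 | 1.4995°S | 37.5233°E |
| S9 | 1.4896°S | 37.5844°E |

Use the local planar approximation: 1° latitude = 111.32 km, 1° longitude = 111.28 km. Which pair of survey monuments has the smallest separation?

Pairwise distances:
S4–S5: √((-0.0386·111.32)² + (-0.0490·111.28)²) = √(18.463796 + 29.732155) = 6.9423 km
S4–S6: √((0.0129·111.32)² + (0.0122·111.28)²) = √(2.062176 + 1.843121) = 1.9762 km
S4–S7: √((-0.0514·111.32)² + (-0.0828·111.28)²) = √(32.739545 + 84.897501) = 10.8461 km
S4–S8: √((0.0230·111.32)² + (-0.0547·111.28)²) = √(6.555443 + 37.051764) = 6.6036 km
S4–S9: √((0.0329·111.32)² + (0.0064·111.28)²) = √(13.413379 + 0.507217) = 3.7310 km
S5–S6: √((0.0515·111.32)² + (0.0612·111.28)²) = √(32.867060 + 46.380676) = 8.9021 km
S5–S7: √((-0.0128·111.32)² + (-0.0338·111.28)²) = √(2.030329 + 14.147107) = 4.0221 km
S5–S8: √((0.0616·111.32)² + (-0.0057·111.28)²) = √(47.022728 + 0.402331) = 6.8866 km
S5–S9: √((0.0715·111.32)² + (0.0554·111.28)²) = √(63.351730 + 38.006140) = 10.0677 km
S6–S7: √((-0.0643·111.32)² + (-0.0950·111.28)²) = √(51.235189 + 111.758727) = 12.7669 km
S6–S8: √((0.0101·111.32)² + (-0.0669·111.28)²) = √(1.264122 + 55.422546) = 7.5291 km
S6–S9: √((0.0200·111.32)² + (-0.0058·111.28)²) = √(4.956857 + 0.416572) = 2.3181 km
S7–S8: √((0.0744·111.32)² + (0.0281·111.28)²) = √(68.594969 + 9.777929) = 8.8528 km
S7–S9: √((0.0843·111.32)² + (0.0892·111.28)²) = √(88.064636 + 98.528970) = 13.6599 km
S8–S9: √((0.0099·111.32)² + (0.0611·111.28)²) = √(1.214554 + 46.229229) = 6.8879 km
Closest pair: S4–S6 at 1.9762 km.

S4 and S6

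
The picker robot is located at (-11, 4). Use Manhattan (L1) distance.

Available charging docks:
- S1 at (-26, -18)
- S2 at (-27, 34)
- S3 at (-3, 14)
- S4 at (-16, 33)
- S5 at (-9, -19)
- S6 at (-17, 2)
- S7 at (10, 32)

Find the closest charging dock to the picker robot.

S6

Distances from (-11, 4):
S1: 37
S2: 46
S3: 18
S4: 34
S5: 25
S6: 8
S7: 49
Minimum: S6 at 8.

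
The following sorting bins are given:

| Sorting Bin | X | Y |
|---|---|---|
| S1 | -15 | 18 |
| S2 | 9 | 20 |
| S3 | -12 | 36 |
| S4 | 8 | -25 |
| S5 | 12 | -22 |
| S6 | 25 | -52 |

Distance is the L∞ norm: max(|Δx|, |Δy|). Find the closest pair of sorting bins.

S4 and S5

Pairwise distances:
S1–S2: 24
S1–S3: 18
S1–S4: 43
S1–S5: 40
S1–S6: 70
S2–S3: 21
S2–S4: 45
S2–S5: 42
S2–S6: 72
S3–S4: 61
S3–S5: 58
S3–S6: 88
S4–S5: 4
S4–S6: 27
S5–S6: 30
Closest pair: S4–S5 at 4.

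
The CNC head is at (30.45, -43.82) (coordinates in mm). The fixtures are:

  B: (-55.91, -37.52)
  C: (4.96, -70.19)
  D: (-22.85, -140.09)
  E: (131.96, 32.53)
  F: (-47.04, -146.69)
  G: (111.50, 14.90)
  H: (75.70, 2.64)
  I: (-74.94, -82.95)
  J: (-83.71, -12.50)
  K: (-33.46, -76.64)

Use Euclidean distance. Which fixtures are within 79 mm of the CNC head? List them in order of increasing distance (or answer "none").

C, H, K

Distances from (30.45, -43.82):
B: 86.59 mm
C: 36.68 mm
D: 110.04 mm
E: 127.02 mm
F: 128.79 mm
G: 100.09 mm
H: 64.85 mm
I: 112.42 mm
J: 118.38 mm
K: 71.84 mm
Threshold 79 mm: C (36.68 mm), H (64.85 mm), K (71.84 mm) are within range.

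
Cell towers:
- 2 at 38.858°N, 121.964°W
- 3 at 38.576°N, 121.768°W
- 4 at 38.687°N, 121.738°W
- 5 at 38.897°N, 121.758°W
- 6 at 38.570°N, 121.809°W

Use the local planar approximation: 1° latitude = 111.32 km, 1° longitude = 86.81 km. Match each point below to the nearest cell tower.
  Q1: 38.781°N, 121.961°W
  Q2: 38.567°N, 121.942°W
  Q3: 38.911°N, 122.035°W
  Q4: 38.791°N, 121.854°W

Q1→2; Q2→6; Q3→2; Q4→2

Q1 at 38.781°N, 121.961°W:
  2: 8.576 km
  3: 28.311 km
  4: 22.006 km
  5: 21.847 km
  6: 26.941 km
  → nearest: 2 (8.576 km)
Q2 at 38.567°N, 121.942°W:
  2: 32.450 km
  3: 15.138 km
  4: 22.183 km
  5: 40.058 km
  6: 11.551 km
  → nearest: 6 (11.551 km)
Q3 at 38.911°N, 122.035°W:
  2: 8.532 km
  3: 43.908 km
  4: 35.868 km
  5: 24.097 km
  6: 42.730 km
  → nearest: 2 (8.532 km)
Q4 at 38.791°N, 121.854°W:
  2: 12.117 km
  3: 25.071 km
  4: 15.344 km
  5: 14.446 km
  6: 24.910 km
  → nearest: 2 (12.117 km)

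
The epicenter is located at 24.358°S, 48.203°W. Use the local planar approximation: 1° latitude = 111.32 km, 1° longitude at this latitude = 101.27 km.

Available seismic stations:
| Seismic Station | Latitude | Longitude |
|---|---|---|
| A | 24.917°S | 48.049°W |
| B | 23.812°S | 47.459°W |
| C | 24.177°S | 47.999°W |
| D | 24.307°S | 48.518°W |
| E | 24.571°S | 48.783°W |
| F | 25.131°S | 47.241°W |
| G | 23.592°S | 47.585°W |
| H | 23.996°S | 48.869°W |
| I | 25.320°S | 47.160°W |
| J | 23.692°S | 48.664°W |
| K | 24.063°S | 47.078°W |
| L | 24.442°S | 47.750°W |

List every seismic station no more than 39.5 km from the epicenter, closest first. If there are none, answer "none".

Distances from 24.358°S, 48.203°W:
A: 64.152 km
B: 96.805 km
C: 28.858 km
D: 32.401 km
E: 63.342 km
F: 129.983 km
G: 105.773 km
H: 78.568 km
I: 150.415 km
J: 87.614 km
K: 118.567 km
L: 46.819 km
Threshold 39.5 km: C (28.858 km), D (32.401 km) are within range.

C, D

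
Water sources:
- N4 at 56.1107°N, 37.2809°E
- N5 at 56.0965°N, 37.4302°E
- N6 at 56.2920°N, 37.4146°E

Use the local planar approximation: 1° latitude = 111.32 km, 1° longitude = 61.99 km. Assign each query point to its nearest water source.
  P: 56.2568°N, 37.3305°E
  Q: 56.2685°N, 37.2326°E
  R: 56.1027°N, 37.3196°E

P→N6; Q→N6; R→N4

P at 56.2568°N, 37.3305°E:
  N4: √((-0.1461·111.32)² + (-0.0496·61.99)²) = √(264.512882 + 9.453805) = 16.5519 km
  N5: √((-0.1603·111.32)² + (0.0997·61.99)²) = √(318.429606 + 38.197381) = 18.8846 km
  N6: √((0.0352·111.32)² + (0.0841·61.99)²) = √(15.354360 + 27.179112) = 6.5218 km
  → nearest: N6 (6.5218 km)
Q at 56.2685°N, 37.2326°E:
  N4: √((-0.1578·111.32)² + (0.0483·61.99)²) = √(308.574755 + 8.964737) = 17.8196 km
  N5: √((-0.1720·111.32)² + (0.1976·61.99)²) = √(366.609141 + 150.043489) = 22.7300 km
  N6: √((0.0235·111.32)² + (0.1820·61.99)²) = √(6.843561 + 127.287586) = 11.5815 km
  → nearest: N6 (11.5815 km)
R at 56.1027°N, 37.3196°E:
  N4: √((0.0080·111.32)² + (-0.0387·61.99)²) = √(0.793097 + 5.755263) = 2.5590 km
  N5: √((-0.0062·111.32)² + (0.1106·61.99)²) = √(0.476354 + 47.006025) = 6.8907 km
  N6: √((0.1893·111.32)² + (0.0950·61.99)²) = √(444.066103 + 34.680910) = 21.8803 km
  → nearest: N4 (2.5590 km)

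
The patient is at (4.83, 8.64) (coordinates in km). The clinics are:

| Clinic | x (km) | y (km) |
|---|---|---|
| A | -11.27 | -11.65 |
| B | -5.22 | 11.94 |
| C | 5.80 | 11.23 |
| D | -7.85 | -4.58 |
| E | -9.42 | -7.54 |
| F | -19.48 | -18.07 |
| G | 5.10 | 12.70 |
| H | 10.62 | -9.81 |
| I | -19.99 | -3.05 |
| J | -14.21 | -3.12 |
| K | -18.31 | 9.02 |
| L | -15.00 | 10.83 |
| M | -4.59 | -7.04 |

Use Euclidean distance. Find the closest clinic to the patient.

C

Distances from (4.83, 8.64):
A: 25.90 km
B: 10.58 km
C: 2.77 km
D: 18.32 km
E: 21.56 km
F: 36.12 km
G: 4.07 km
H: 19.34 km
I: 27.44 km
J: 22.38 km
K: 23.14 km
L: 19.95 km
M: 18.29 km
Minimum: C at 2.77 km.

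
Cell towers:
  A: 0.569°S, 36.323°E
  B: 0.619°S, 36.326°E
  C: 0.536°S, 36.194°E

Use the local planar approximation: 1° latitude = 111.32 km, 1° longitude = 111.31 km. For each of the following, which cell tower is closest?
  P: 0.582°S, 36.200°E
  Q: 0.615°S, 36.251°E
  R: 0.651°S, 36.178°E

P→C; Q→B; R→C

P at 0.582°S, 36.200°E:
  A: 13.767 km
  B: 14.617 km
  C: 5.164 km
  → nearest: C (5.164 km)
Q at 0.615°S, 36.251°E:
  A: 9.511 km
  B: 8.360 km
  C: 10.844 km
  → nearest: B (8.360 km)
R at 0.651°S, 36.178°E:
  A: 18.542 km
  B: 16.855 km
  C: 12.925 km
  → nearest: C (12.925 km)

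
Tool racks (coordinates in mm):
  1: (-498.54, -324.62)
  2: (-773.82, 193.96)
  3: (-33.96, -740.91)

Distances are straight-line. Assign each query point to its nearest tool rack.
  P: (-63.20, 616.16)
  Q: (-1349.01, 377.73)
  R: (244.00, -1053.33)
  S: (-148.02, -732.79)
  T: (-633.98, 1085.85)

P at (-63.20, 616.16):
  1: √((-435.34)² + (-940.78)²) = √(189520.9156 + 885067.0084) = 1036.62 mm
  2: √((-710.62)² + (-422.20)²) = √(504980.7844 + 178252.8400) = 826.58 mm
  3: √((29.24)² + (-1357.07)²) = √(854.9776 + 1841638.9849) = 1357.38 mm
  → nearest: 2 (826.58 mm)
Q at (-1349.01, 377.73):
  1: √((850.47)² + (-702.35)²) = √(723299.2209 + 493295.5225) = 1102.99 mm
  2: √((575.19)² + (-183.77)²) = √(330843.5361 + 33771.4129) = 603.83 mm
  3: √((1315.05)² + (-1118.64)²) = √(1729356.5025 + 1251355.4496) = 1726.47 mm
  → nearest: 2 (603.83 mm)
R at (244.00, -1053.33):
  1: √((-742.54)² + (728.71)²) = √(551365.6516 + 531018.2641) = 1040.38 mm
  2: √((-1017.82)² + (1247.29)²) = √(1035957.5524 + 1555732.3441) = 1609.87 mm
  3: √((-277.96)² + (312.42)²) = √(77261.7616 + 97606.2564) = 418.17 mm
  → nearest: 3 (418.17 mm)
S at (-148.02, -732.79):
  1: √((-350.52)² + (408.17)²) = √(122864.2704 + 166602.7489) = 538.02 mm
  2: √((-625.80)² + (926.75)²) = √(391625.6400 + 858865.5625) = 1118.25 mm
  3: √((114.06)² + (-8.12)²) = √(13009.6836 + 65.9344) = 114.35 mm
  → nearest: 3 (114.35 mm)
T at (-633.98, 1085.85):
  1: √((135.44)² + (-1410.47)²) = √(18343.9936 + 1989425.6209) = 1416.96 mm
  2: √((-139.84)² + (-891.89)²) = √(19555.2256 + 795467.7721) = 902.79 mm
  3: √((600.02)² + (-1826.76)²) = √(360024.0004 + 3337052.0976) = 1922.78 mm
  → nearest: 2 (902.79 mm)

P→2; Q→2; R→3; S→3; T→2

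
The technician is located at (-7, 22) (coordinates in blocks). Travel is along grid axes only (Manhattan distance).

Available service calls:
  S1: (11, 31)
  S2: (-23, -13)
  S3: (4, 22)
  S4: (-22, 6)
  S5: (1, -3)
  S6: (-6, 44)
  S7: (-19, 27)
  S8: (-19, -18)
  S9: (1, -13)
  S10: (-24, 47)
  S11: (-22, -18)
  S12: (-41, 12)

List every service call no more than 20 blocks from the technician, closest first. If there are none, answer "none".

Distances from (-7, 22):
S1: 27 blocks
S2: 51 blocks
S3: 11 blocks
S4: 31 blocks
S5: 33 blocks
S6: 23 blocks
S7: 17 blocks
S8: 52 blocks
S9: 43 blocks
S10: 42 blocks
S11: 55 blocks
S12: 44 blocks
Threshold 20 blocks: S3 (11 blocks), S7 (17 blocks) are within range.

S3, S7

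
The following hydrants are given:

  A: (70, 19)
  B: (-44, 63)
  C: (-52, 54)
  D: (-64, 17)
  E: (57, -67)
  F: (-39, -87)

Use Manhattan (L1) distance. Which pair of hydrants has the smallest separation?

B and C

Pairwise distances:
B–C: 17
C–D: 49
B–D: 66
A–E: 99
E–F: 116
D–F: 129
A–D: 136
C–F: 154
B–F: 155
A–C: 157
A–B: 158
D–E: 205
A–F: 215
C–E: 230
B–E: 231
Closest pair: B–C at 17.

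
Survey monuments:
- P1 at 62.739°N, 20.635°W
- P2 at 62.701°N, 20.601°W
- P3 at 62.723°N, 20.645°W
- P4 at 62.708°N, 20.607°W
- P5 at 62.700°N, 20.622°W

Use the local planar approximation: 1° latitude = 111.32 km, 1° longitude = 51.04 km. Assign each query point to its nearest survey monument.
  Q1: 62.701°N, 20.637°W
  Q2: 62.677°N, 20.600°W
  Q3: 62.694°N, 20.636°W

Q1→P5; Q2→P2; Q3→P5

Q1 at 62.701°N, 20.637°W:
  P1: 4.231 km
  P2: 1.837 km
  P3: 2.483 km
  P4: 1.718 km
  P5: 0.774 km
  → nearest: P5 (0.774 km)
Q2 at 62.677°N, 20.600°W:
  P1: 7.129 km
  P2: 2.672 km
  P3: 5.612 km
  P4: 3.469 km
  P5: 2.796 km
  → nearest: P2 (2.672 km)
Q3 at 62.694°N, 20.636°W:
  P1: 5.010 km
  P2: 1.949 km
  P3: 3.261 km
  P4: 2.149 km
  P5: 0.978 km
  → nearest: P5 (0.978 km)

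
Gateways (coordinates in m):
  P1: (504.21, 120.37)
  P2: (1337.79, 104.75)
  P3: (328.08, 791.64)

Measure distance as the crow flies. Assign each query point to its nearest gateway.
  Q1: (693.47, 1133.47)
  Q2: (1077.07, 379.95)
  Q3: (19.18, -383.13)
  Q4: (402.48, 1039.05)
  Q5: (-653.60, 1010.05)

Q1 at (693.47, 1133.47):
  P1: √((-189.26)² + (-1013.10)²) = √(35819.3476 + 1026371.6100) = 1030.63 m
  P2: √((644.32)² + (-1028.72)²) = √(415148.2624 + 1058264.8384) = 1213.84 m
  P3: √((-365.39)² + (-341.83)²) = √(133509.8521 + 116847.7489) = 500.36 m
  → nearest: P3 (500.36 m)
Q2 at (1077.07, 379.95):
  P1: √((-572.86)² + (-259.58)²) = √(328168.5796 + 67381.7764) = 628.93 m
  P2: √((260.72)² + (-275.20)²) = √(67974.9184 + 75735.0400) = 379.09 m
  P3: √((-748.99)² + (411.69)²) = √(560986.0201 + 169488.6561) = 854.68 m
  → nearest: P2 (379.09 m)
Q3 at (19.18, -383.13):
  P1: √((485.03)² + (503.50)²) = √(235254.1009 + 253512.2500) = 699.12 m
  P2: √((1318.61)² + (487.88)²) = √(1738732.3321 + 238026.8944) = 1405.97 m
  P3: √((308.90)² + (1174.77)²) = √(95419.2100 + 1380084.5529) = 1214.70 m
  → nearest: P1 (699.12 m)
Q4 at (402.48, 1039.05):
  P1: √((101.73)² + (-918.68)²) = √(10348.9929 + 843972.9424) = 924.30 m
  P2: √((935.31)² + (-934.30)²) = √(874804.7961 + 872916.4900) = 1322.01 m
  P3: √((-74.40)² + (-247.41)²) = √(5535.3600 + 61211.7081) = 258.35 m
  → nearest: P3 (258.35 m)
Q5 at (-653.60, 1010.05):
  P1: √((1157.81)² + (-889.68)²) = √(1340523.9961 + 791530.5024) = 1460.16 m
  P2: √((1991.39)² + (-905.30)²) = √(3965634.1321 + 819568.0900) = 2187.51 m
  P3: √((981.68)² + (-218.41)²) = √(963695.6224 + 47702.9281) = 1005.68 m
  → nearest: P3 (1005.68 m)

Q1→P3; Q2→P2; Q3→P1; Q4→P3; Q5→P3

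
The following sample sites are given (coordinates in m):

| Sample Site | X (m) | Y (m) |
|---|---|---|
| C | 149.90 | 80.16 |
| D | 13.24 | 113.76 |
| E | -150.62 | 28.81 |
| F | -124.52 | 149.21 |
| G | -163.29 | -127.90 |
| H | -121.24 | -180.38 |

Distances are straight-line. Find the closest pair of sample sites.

Pairwise distances:
C–D: 140.73 m
C–E: 304.88 m
C–F: 282.97 m
C–G: 376.00 m
C–H: 376.03 m
D–E: 184.57 m
D–F: 142.25 m
D–G: 299.27 m
D–H: 323.42 m
E–F: 123.20 m
E–G: 157.22 m
E–H: 211.24 m
F–G: 279.81 m
F–H: 329.61 m
G–H: 67.25 m
Closest pair: G–H at 67.25 m.

G and H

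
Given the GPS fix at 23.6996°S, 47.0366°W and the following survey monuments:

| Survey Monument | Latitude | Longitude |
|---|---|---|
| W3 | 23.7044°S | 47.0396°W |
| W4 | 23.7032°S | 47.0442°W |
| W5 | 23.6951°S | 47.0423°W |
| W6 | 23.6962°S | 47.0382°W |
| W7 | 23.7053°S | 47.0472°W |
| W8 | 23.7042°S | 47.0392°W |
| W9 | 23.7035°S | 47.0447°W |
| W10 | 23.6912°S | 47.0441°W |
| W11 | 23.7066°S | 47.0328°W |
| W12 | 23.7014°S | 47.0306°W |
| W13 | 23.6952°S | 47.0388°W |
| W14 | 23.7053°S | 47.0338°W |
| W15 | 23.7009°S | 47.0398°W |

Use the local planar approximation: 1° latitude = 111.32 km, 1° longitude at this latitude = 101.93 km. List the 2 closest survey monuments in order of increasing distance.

W15, W6

Distances from 23.6996°S, 47.0366°W:
W3: √((-0.0048·111.32)² + (-0.0030·101.93)²) = √(0.285515 + 0.093508) = 0.6156 km
W4: √((-0.0036·111.32)² + (-0.0076·101.93)²) = √(0.160602 + 0.600111) = 0.8722 km
W5: √((0.0045·111.32)² + (-0.0057·101.93)²) = √(0.250941 + 0.337562) = 0.7671 km
W6: √((0.0034·111.32)² + (-0.0016·101.93)²) = √(0.143253 + 0.026598) = 0.4121 km
W7: √((-0.0057·111.32)² + (-0.0106·101.93)²) = √(0.402621 + 1.167389) = 1.2530 km
W8: √((-0.0046·111.32)² + (-0.0026·101.93)²) = √(0.262218 + 0.070235) = 0.5766 km
W9: √((-0.0039·111.32)² + (-0.0081·101.93)²) = √(0.188484 + 0.681670) = 0.9328 km
W10: √((0.0084·111.32)² + (-0.0075·101.93)²) = √(0.874390 + 0.584422) = 1.2078 km
W11: √((-0.0070·111.32)² + (0.0038·101.93)²) = √(0.607215 + 0.150028) = 0.8702 km
W12: √((-0.0018·111.32)² + (0.0060·101.93)²) = √(0.040151 + 0.374030) = 0.6436 km
W13: √((0.0044·111.32)² + (-0.0022·101.93)²) = √(0.239912 + 0.050286) = 0.5387 km
W14: √((-0.0057·111.32)² + (0.0028·101.93)²) = √(0.402621 + 0.081455) = 0.6958 km
W15: √((-0.0013·111.32)² + (-0.0032·101.93)²) = √(0.020943 + 0.106391) = 0.3568 km
Sorted: W15 (0.3568 km) < W6 (0.4121 km) < W13 (0.5387 km) < W8 (0.5766 km) < …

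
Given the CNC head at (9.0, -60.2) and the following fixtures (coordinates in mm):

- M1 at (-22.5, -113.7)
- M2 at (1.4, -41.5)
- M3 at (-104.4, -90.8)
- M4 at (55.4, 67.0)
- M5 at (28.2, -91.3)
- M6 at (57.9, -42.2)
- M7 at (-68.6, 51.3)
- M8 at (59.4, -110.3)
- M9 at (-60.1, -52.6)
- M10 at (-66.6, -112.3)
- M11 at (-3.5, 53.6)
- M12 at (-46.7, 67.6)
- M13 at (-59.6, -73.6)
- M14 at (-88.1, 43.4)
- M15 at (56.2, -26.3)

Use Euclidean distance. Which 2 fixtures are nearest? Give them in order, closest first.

Distances from (9.0, -60.2):
M1: 62.1 mm
M2: 20.2 mm
M3: 117.5 mm
M4: 135.4 mm
M5: 36.5 mm
M6: 52.1 mm
M7: 135.8 mm
M8: 71.1 mm
M9: 69.5 mm
M10: 91.8 mm
M11: 114.5 mm
M12: 139.4 mm
M13: 69.9 mm
M14: 142.0 mm
M15: 58.1 mm
Sorted: M2 (20.2 mm) < M5 (36.5 mm) < M6 (52.1 mm) < M15 (58.1 mm) < …

M2, M5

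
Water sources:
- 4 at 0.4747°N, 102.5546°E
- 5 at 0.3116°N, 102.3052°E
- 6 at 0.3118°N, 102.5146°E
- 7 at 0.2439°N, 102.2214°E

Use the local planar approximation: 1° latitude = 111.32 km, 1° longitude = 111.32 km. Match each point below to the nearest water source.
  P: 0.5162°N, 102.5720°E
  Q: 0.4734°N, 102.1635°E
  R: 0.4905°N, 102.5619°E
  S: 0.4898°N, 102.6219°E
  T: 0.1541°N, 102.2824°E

P→4; Q→5; R→4; S→4; T→7

P at 0.5162°N, 102.5720°E:
  4: 5.0094 km
  5: 37.4279 km
  6: 23.6340 km
  7: 49.4175 km
  → nearest: 4 (5.0094 km)
Q at 0.4734°N, 102.1635°E:
  4: 43.5375 km
  5: 23.9424 km
  6: 43.0257 km
  7: 26.3484 km
  → nearest: 5 (23.9424 km)
R at 0.4905°N, 102.5619°E:
  4: 1.9375 km
  5: 34.8309 km
  6: 20.5779 km
  7: 46.8010 km
  → nearest: 4 (1.9375 km)
S at 0.4898°N, 102.6219°E:
  4: 7.6781 km
  5: 40.4529 km
  6: 23.1367 km
  7: 52.3165 km
  → nearest: 4 (7.6781 km)
T at 0.1541°N, 102.2824°E:
  4: 46.8176 km
  5: 17.7157 km
  6: 31.2463 km
  7: 12.0848 km
  → nearest: 7 (12.0848 km)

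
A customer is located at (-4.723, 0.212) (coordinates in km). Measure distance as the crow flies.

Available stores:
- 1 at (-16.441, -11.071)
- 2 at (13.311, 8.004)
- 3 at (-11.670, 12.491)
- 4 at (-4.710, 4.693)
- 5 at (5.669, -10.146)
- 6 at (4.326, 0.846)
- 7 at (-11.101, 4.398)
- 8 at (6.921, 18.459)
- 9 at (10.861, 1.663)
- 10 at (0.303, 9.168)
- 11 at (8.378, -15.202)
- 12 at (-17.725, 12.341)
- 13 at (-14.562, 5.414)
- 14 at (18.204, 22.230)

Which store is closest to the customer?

4

Distances from (-4.723, 0.212):
1: √((-11.718)² + (-11.283)²) = √(137.31152 + 127.30609) = 16.267 km
2: √((18.034)² + (7.792)²) = √(325.22516 + 60.71526) = 19.645 km
3: √((-6.947)² + (12.279)²) = √(48.26081 + 150.77384) = 14.108 km
4: √((0.013)² + (4.481)²) = √(0.00017 + 20.07936) = 4.481 km
5: √((10.392)² + (-10.358)²) = √(107.99366 + 107.28816) = 14.672 km
6: √((9.049)² + (0.634)²) = √(81.88440 + 0.40196) = 9.071 km
7: √((-6.378)² + (4.186)²) = √(40.67888 + 17.52260) = 7.629 km
8: √((11.644)² + (18.247)²) = √(135.58274 + 332.95301) = 21.646 km
9: √((15.584)² + (1.451)²) = √(242.86106 + 2.10540) = 15.651 km
10: √((5.026)² + (8.956)²) = √(25.26068 + 80.20994) = 10.270 km
11: √((13.101)² + (-15.414)²) = √(171.63620 + 237.59140) = 20.229 km
12: √((-13.002)² + (12.129)²) = √(169.05200 + 147.11264) = 17.781 km
13: √((-9.839)² + (5.202)²) = √(96.80592 + 27.06080) = 11.130 km
14: √((22.927)² + (22.018)²) = √(525.64733 + 484.79232) = 31.787 km
Minimum: 4 at 4.481 km.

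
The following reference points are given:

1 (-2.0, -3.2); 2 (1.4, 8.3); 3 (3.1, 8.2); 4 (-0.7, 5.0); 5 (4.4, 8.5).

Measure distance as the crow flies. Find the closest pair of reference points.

3 and 5

Pairwise distances:
1–2: 12.0
1–3: 12.5
1–4: 8.3
1–5: 13.3
2–3: 1.7
2–4: 3.9
2–5: 3.0
3–4: 5.0
3–5: 1.3
4–5: 6.2
Closest pair: 3–5 at 1.3.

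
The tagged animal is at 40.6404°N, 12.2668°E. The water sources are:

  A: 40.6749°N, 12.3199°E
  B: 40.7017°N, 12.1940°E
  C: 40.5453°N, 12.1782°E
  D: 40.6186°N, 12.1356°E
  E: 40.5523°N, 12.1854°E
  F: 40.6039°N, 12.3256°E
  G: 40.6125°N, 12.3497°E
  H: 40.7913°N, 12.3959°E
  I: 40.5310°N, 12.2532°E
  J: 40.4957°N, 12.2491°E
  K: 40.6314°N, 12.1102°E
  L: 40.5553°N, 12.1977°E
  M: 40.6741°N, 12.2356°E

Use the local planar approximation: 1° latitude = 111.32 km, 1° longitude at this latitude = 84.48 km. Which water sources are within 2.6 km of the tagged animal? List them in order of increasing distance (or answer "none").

none

Distances from 40.6404°N, 12.2668°E:
A: √((0.0345·111.32)² + (0.0531·84.48)²) = √(14.749747 + 20.123191) = 5.9053 km
B: √((0.0613·111.32)² + (-0.0728·84.48)²) = √(46.565830 + 37.824271) = 9.1864 km
C: √((-0.0951·111.32)² + (-0.0886·84.48)²) = √(112.074660 + 56.024147) = 12.9653 km
D: √((-0.0218·111.32)² + (-0.1312·84.48)²) = √(5.889242 + 122.850090) = 11.3463 km
E: √((-0.0881·111.32)² + (-0.0814·84.48)²) = √(96.182976 + 47.288618) = 11.9780 km
F: √((-0.0365·111.32)² + (0.0588·84.48)²) = √(16.509432 + 24.675301) = 6.4175 km
G: √((-0.0279·111.32)² + (0.0829·84.48)²) = √(9.646168 + 49.047500) = 7.6612 km
H: √((0.1509·111.32)² + (0.1291·84.48)²) = √(282.179120 + 118.948863) = 20.0282 km
I: √((-0.1094·111.32)² + (-0.0136·84.48)²) = √(148.313621 + 1.320036) = 12.2325 km
J: √((-0.1447·111.32)² + (-0.0177·84.48)²) = √(259.467793 + 2.235910) = 16.1773 km
K: √((-0.0090·111.32)² + (-0.1566·84.48)²) = √(1.003764 + 175.021469) = 13.2675 km
L: √((-0.0851·111.32)² + (-0.0691·84.48)²) = √(89.744019 + 34.077200) = 11.1275 km
M: √((0.0337·111.32)² + (-0.0312·84.48)²) = √(14.073632 + 6.947315) = 4.5849 km
Threshold 2.6 km: none within range.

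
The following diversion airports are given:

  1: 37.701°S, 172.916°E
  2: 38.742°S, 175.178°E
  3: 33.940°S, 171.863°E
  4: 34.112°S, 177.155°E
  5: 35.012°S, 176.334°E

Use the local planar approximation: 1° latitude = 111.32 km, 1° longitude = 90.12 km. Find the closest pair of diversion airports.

Pairwise distances:
4–5: 124.547 km
1–2: 234.488 km
3–5: 420.227 km
2–5: 428.093 km
1–3: 429.294 km
1–5: 429.519 km
3–4: 477.299 km
2–4: 545.337 km
1–4: 552.775 km
2–3: 612.375 km
Closest pair: 4–5 at 124.547 km.

4 and 5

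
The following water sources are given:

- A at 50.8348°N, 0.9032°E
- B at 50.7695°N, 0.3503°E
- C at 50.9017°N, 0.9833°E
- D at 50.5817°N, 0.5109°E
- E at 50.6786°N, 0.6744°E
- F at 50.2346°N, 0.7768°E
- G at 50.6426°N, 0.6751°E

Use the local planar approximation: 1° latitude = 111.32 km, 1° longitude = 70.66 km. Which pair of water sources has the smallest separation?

Pairwise distances:
A–B: √((-0.0653·111.32)² + (-0.5529·70.66)²) = √(52.841210 + 1526.301904) = 39.7384 km
A–C: √((0.0669·111.32)² + (0.0801·70.66)²) = √(55.462396 + 32.034083) = 9.3540 km
A–D: √((-0.2531·111.32)² + (-0.3923·70.66)²) = √(793.835809 + 768.393854) = 39.5251 km
A–E: √((-0.1562·111.32)² + (-0.2288·70.66)²) = √(302.348943 + 261.372148) = 23.7428 km
A–F: √((-0.6002·111.32)² + (-0.1264·70.66)²) = √(4464.145874 + 79.770335) = 67.4086 km
A–G: √((-0.1922·111.32)² + (-0.2281·70.66)²) = √(457.776150 + 259.775289) = 26.7872 km
B–C: √((0.1322·111.32)² + (0.6330·70.66)²) = √(216.575490 + 2000.574304) = 47.0866 km
B–D: √((-0.1878·111.32)² + (0.1606·70.66)²) = √(437.056488 + 128.777013) = 23.7873 km
B–E: √((-0.0909·111.32)² + (0.3241·70.66)²) = √(102.393918 + 524.451496) = 25.0369 km
B–F: √((-0.5349·111.32)² + (0.4265·70.66)²) = √(3545.615123 + 908.208030) = 66.7370 km
B–G: √((-0.1269·111.32)² + (0.3248·70.66)²) = √(199.558228 + 526.719391) = 26.9495 km
C–D: √((-0.3200·111.32)² + (-0.4724·70.66)²) = √(1268.955382 + 1114.209980) = 48.8177 km
C–E: √((-0.2231·111.32)² + (-0.3089·70.66)²) = √(616.801663 + 476.412429) = 33.0638 km
C–F: √((-0.6671·111.32)² + (-0.2065·70.66)²) = √(5514.781076 + 212.905744) = 75.6815 km
C–G: √((-0.2591·111.32)² + (-0.3082·70.66)²) = √(831.919341 + 474.255673) = 36.1410 km
D–E: √((0.0969·111.32)² + (0.1635·70.66)²) = √(116.357384 + 133.469729) = 15.8059 km
D–F: √((-0.3471·111.32)² + (0.2659·70.66)²) = √(1492.985613 + 353.007507) = 42.9650 km
D–G: √((0.0609·111.32)² + (0.1642·70.66)²) = √(45.960102 + 134.615036) = 13.4378 km
E–F: √((-0.4440·111.32)² + (0.1024·70.66)²) = √(2442.937384 + 52.353676) = 49.9529 km
E–G: √((-0.0360·111.32)² + (0.0007·70.66)²) = √(16.060217 + 0.002446) = 4.0078 km
F–G: √((0.4080·111.32)² + (-0.1017·70.66)²) = √(2062.845592 + 51.640349) = 45.9835 km
Closest pair: E–G at 4.0078 km.

E and G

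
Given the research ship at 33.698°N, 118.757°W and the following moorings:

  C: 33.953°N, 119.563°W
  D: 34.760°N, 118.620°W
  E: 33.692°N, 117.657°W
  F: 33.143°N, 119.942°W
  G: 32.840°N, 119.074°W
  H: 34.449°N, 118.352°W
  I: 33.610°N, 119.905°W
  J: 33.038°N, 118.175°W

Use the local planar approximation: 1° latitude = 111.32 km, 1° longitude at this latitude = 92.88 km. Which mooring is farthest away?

Distances from 33.698°N, 118.757°W:
C: 80.063 km
D: 118.905 km
E: 102.170 km
F: 126.218 km
G: 99.948 km
H: 91.674 km
I: 107.075 km
J: 91.215 km
Maximum: F at 126.218 km.

F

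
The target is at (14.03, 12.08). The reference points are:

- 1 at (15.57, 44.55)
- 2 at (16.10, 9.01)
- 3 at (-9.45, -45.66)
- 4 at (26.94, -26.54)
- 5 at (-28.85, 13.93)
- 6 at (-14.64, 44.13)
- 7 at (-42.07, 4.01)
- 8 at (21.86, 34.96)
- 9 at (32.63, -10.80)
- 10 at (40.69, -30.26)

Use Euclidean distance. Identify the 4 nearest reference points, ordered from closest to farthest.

2, 8, 9, 1

Distances from (14.03, 12.08):
1: √((1.54)² + (32.47)²) = √(2.3716 + 1054.3009) = 32.51
2: √((2.07)² + (-3.07)²) = √(4.2849 + 9.4249) = 3.70
3: √((-23.48)² + (-57.74)²) = √(551.3104 + 3333.9076) = 62.33
4: √((12.91)² + (-38.62)²) = √(166.6681 + 1491.5044) = 40.72
5: √((-42.88)² + (1.85)²) = √(1838.6944 + 3.4225) = 42.92
6: √((-28.67)² + (32.05)²) = √(821.9689 + 1027.2025) = 43.00
7: √((-56.10)² + (-8.07)²) = √(3147.2100 + 65.1249) = 56.68
8: √((7.83)² + (22.88)²) = √(61.3089 + 523.4944) = 24.18
9: √((18.60)² + (-22.88)²) = √(345.9600 + 523.4944) = 29.49
10: √((26.66)² + (-42.34)²) = √(710.7556 + 1792.6756) = 50.03
Sorted: 2 (3.70) < 8 (24.18) < 9 (29.49) < 1 (32.51) < 4 (40.72) < 5 (42.92) < …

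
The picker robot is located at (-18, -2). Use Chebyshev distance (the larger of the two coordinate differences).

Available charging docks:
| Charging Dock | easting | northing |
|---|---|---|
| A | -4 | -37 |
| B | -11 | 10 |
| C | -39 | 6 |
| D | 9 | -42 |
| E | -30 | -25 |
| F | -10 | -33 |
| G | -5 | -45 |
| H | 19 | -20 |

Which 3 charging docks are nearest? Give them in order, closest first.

B, C, E

Distances from (-18, -2):
A: 35
B: 12
C: 21
D: 40
E: 23
F: 31
G: 43
H: 37
Sorted: B (12) < C (21) < E (23) < F (31) < A (35) < …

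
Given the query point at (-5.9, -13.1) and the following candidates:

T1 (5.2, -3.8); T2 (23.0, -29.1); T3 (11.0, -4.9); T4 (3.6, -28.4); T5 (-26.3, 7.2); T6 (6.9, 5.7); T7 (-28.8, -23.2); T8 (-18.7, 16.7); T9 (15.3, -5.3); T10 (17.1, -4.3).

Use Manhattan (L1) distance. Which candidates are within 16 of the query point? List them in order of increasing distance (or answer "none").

Distances from (-5.9, -13.1):
T1: |11.1| + |9.3| = 11.1 + 9.3 = 20.4
T2: |28.9| + |-16.0| = 28.9 + 16.0 = 44.9
T3: |16.9| + |8.2| = 16.9 + 8.2 = 25.1
T4: |9.5| + |-15.3| = 9.5 + 15.3 = 24.8
T5: |-20.4| + |20.3| = 20.4 + 20.3 = 40.7
T6: |12.8| + |18.8| = 12.8 + 18.8 = 31.6
T7: |-22.9| + |-10.1| = 22.9 + 10.1 = 33.0
T8: |-12.8| + |29.8| = 12.8 + 29.8 = 42.6
T9: |21.2| + |7.8| = 21.2 + 7.8 = 29.0
T10: |23.0| + |8.8| = 23.0 + 8.8 = 31.8
Threshold 16: none within range.

none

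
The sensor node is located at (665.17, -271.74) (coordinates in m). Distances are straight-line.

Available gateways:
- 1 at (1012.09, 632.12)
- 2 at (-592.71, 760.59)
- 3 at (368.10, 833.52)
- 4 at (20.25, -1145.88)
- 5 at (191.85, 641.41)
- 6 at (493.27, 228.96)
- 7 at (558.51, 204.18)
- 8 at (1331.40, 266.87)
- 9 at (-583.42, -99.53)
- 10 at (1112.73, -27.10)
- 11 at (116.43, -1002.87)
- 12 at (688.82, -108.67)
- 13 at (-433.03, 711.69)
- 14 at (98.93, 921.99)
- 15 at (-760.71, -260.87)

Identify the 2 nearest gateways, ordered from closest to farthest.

Distances from (665.17, -271.74):
1: 968.15 m
2: 1627.26 m
3: 1144.49 m
4: 1086.30 m
5: 1028.53 m
6: 529.39 m
7: 487.73 m
8: 856.72 m
9: 1260.41 m
10: 510.06 m
11: 914.15 m
12: 164.78 m
13: 1474.17 m
14: 1321.22 m
15: 1425.92 m
Sorted: 12 (164.78 m) < 7 (487.73 m) < 10 (510.06 m) < 6 (529.39 m) < …

12, 7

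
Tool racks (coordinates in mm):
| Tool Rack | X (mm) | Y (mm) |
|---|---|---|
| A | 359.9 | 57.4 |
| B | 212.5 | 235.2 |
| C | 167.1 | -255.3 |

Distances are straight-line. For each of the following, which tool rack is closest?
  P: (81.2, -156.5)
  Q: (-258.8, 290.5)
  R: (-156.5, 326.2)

P at (81.2, -156.5):
  A: √((278.7)² + (213.9)²) = √(77673.690 + 45753.210) = 351.3 mm
  B: √((131.3)² + (391.7)²) = √(17239.690 + 153428.890) = 413.1 mm
  C: √((85.9)² + (-98.8)²) = √(7378.810 + 9761.440) = 130.9 mm
  → nearest: C (130.9 mm)
Q at (-258.8, 290.5):
  A: √((618.7)² + (-233.1)²) = √(382789.690 + 54335.610) = 661.2 mm
  B: √((471.3)² + (-55.3)²) = √(222123.690 + 3058.090) = 474.5 mm
  C: √((425.9)² + (-545.8)²) = √(181390.810 + 297897.640) = 692.3 mm
  → nearest: B (474.5 mm)
R at (-156.5, 326.2):
  A: √((516.4)² + (-268.8)²) = √(266668.960 + 72253.440) = 582.2 mm
  B: √((369.0)² + (-91.0)²) = √(136161.000 + 8281.000) = 380.1 mm
  C: √((323.6)² + (-581.5)²) = √(104716.960 + 338142.250) = 665.5 mm
  → nearest: B (380.1 mm)

P→C; Q→B; R→B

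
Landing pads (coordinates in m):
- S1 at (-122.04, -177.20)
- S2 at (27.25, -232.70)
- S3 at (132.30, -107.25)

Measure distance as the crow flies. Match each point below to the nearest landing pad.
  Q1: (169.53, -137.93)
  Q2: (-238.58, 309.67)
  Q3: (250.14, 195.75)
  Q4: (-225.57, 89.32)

Q1 at (169.53, -137.93):
  S1: √((-291.57)² + (-39.27)²) = √(85013.0649 + 1542.1329) = 294.20 m
  S2: √((-142.28)² + (-94.77)²) = √(20243.5984 + 8981.3529) = 170.95 m
  S3: √((-37.23)² + (30.68)²) = √(1386.0729 + 941.2624) = 48.24 m
  → nearest: S3 (48.24 m)
Q2 at (-238.58, 309.67):
  S1: √((116.54)² + (-486.87)²) = √(13581.5716 + 237042.3969) = 500.62 m
  S2: √((265.83)² + (-542.37)²) = √(70665.5889 + 294165.2169) = 604.01 m
  S3: √((370.88)² + (-416.92)²) = √(137551.9744 + 173822.2864) = 558.01 m
  → nearest: S1 (500.62 m)
Q3 at (250.14, 195.75):
  S1: √((-372.18)² + (-372.95)²) = √(138517.9524 + 139091.7025) = 526.89 m
  S2: √((-222.89)² + (-428.45)²) = √(49679.9521 + 183569.4025) = 482.96 m
  S3: √((-117.84)² + (-303.00)²) = √(13886.2656 + 91809.0000) = 325.11 m
  → nearest: S3 (325.11 m)
Q4 at (-225.57, 89.32):
  S1: √((103.53)² + (-266.52)²) = √(10718.4609 + 71032.9104) = 285.92 m
  S2: √((252.82)² + (-322.02)²) = √(63917.9524 + 103696.8804) = 409.41 m
  S3: √((357.87)² + (-196.57)²) = √(128070.9369 + 38639.7649) = 408.30 m
  → nearest: S1 (285.92 m)

Q1→S3; Q2→S1; Q3→S3; Q4→S1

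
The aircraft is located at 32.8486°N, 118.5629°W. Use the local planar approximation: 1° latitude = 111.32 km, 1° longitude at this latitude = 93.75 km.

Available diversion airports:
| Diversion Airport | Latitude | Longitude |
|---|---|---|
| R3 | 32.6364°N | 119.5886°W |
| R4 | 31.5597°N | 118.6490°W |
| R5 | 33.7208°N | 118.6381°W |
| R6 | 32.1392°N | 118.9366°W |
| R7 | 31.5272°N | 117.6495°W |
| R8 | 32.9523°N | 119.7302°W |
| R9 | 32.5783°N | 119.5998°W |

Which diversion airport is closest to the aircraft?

Distances from 32.8486°N, 118.5629°W:
R3: √((-0.2122·111.32)² + (-1.0257·93.75)²) = √(558.003797 + 9246.625400) = 99.0183 km
R4: √((-1.2889·111.32)² + (-0.0861·93.75)²) = √(20586.610262 + 65.155166) = 143.7072 km
R5: √((0.8722·111.32)² + (-0.0752·93.75)²) = √(9427.109682 + 49.702500) = 97.3489 km
R6: √((-0.7094·111.32)² + (-0.3737·93.75)²) = √(6236.325340 + 1227.407432) = 86.3929 km
R7: √((-1.3214·111.32)² + (0.9134·93.75)²) = √(21637.894565 + 7332.710977) = 170.2075 km
R8: √((0.1037·111.32)² + (-1.1673·93.75)²) = √(133.261258 + 11975.882432) = 110.0416 km
R9: √((-0.2703·111.32)² + (-1.0369·93.75)²) = √(905.395823 + 9449.662588) = 101.7598 km
Minimum: R6 at 86.3929 km.

R6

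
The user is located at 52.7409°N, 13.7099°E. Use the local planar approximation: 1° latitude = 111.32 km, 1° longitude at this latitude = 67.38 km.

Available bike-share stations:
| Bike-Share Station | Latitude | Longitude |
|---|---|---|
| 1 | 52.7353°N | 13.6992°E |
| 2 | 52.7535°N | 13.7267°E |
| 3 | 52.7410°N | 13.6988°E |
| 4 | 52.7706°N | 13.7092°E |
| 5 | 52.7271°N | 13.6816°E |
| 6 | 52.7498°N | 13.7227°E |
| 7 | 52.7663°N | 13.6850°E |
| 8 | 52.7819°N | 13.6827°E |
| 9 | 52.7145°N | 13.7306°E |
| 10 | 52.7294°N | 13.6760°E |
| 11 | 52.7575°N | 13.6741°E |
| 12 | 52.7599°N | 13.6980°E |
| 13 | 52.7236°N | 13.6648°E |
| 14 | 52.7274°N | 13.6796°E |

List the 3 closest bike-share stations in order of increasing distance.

3, 1, 6

Distances from 52.7409°N, 13.7099°E:
1: √((-0.0056·111.32)² + (-0.0107·67.38)²) = √(0.388618 + 0.519792) = 0.9531 km
2: √((0.0126·111.32)² + (0.0168·67.38)²) = √(1.967377 + 1.281388) = 1.8024 km
3: √((0.0001·111.32)² + (-0.0111·67.38)²) = √(0.000124 + 0.559381) = 0.7480 km
4: √((0.0297·111.32)² + (-0.0007·67.38)²) = √(10.930985 + 0.002225) = 3.3065 km
5: √((-0.0138·111.32)² + (-0.0283·67.38)²) = √(2.359960 + 3.636092) = 2.4487 km
6: √((0.0089·111.32)² + (0.0128·67.38)²) = √(0.981582 + 0.743844) = 1.3136 km
7: √((0.0254·111.32)² + (-0.0249·67.38)²) = √(7.994915 + 2.814885) = 3.2878 km
8: √((0.0410·111.32)² + (-0.0272·67.38)²) = √(20.831191 + 3.358921) = 4.9183 km
9: √((-0.0264·111.32)² + (0.0207·67.38)²) = √(8.636828 + 1.945372) = 3.2530 km
10: √((-0.0115·111.32)² + (-0.0339·67.38)²) = √(1.638861 + 5.217487) = 2.6185 km
11: √((0.0166·111.32)² + (-0.0358·67.38)²) = √(3.414779 + 5.818728) = 3.0387 km
12: √((0.0190·111.32)² + (-0.0119·67.38)²) = √(4.473563 + 0.642919) = 2.2620 km
13: √((-0.0173·111.32)² + (-0.0451·67.38)²) = √(3.708844 + 9.234536) = 3.5977 km
14: √((-0.0135·111.32)² + (-0.0303·67.38)²) = √(2.258468 + 4.168188) = 2.5351 km
Sorted: 3 (0.7480 km) < 1 (0.9531 km) < 6 (1.3136 km) < 2 (1.8024 km) < 12 (2.2620 km) < …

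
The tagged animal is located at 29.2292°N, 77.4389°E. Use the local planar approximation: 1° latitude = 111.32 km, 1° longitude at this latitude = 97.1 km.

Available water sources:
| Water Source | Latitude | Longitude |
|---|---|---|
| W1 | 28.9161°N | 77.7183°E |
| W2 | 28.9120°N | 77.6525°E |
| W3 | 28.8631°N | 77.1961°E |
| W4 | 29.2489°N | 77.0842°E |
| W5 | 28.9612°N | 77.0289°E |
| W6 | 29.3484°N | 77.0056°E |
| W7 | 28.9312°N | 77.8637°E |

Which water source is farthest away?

Distances from 29.2292°N, 77.4389°E:
W1: 44.1684 km
W2: 40.9514 km
W3: 47.0822 km
W4: 34.5111 km
W5: 49.7491 km
W6: 44.1163 km
W7: 52.9327 km
Maximum: W7 at 52.9327 km.

W7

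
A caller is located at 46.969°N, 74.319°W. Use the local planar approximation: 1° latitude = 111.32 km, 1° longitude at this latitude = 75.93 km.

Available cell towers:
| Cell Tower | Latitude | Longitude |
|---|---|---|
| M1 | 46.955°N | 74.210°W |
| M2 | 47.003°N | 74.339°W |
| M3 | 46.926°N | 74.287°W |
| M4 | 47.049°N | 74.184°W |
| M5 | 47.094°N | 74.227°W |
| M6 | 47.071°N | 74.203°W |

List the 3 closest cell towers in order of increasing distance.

Distances from 46.969°N, 74.319°W:
M1: 8.422 km
M2: 4.078 km
M3: 5.368 km
M4: 13.579 km
M5: 15.570 km
M6: 14.370 km
Sorted: M2 (4.078 km) < M3 (5.368 km) < M1 (8.422 km) < M4 (13.579 km) < M6 (14.370 km) < …

M2, M3, M1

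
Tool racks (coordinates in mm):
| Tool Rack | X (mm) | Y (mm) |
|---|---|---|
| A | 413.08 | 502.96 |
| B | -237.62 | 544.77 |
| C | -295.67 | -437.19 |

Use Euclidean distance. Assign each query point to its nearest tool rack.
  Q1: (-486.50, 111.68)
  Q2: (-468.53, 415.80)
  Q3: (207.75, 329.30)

Q1 at (-486.50, 111.68):
  A: √((899.58)² + (391.28)²) = √(809244.1764 + 153100.0384) = 980.99 mm
  B: √((248.88)² + (433.09)²) = √(61941.2544 + 187566.9481) = 499.51 mm
  C: √((190.83)² + (-548.87)²) = √(36416.0889 + 301258.2769) = 581.10 mm
  → nearest: B (499.51 mm)
Q2 at (-468.53, 415.80):
  A: √((881.61)² + (87.16)²) = √(777236.1921 + 7596.8656) = 885.91 mm
  B: √((230.91)² + (128.97)²) = √(53319.4281 + 16633.2609) = 264.49 mm
  C: √((172.86)² + (-852.99)²) = √(29880.5796 + 727591.9401) = 870.33 mm
  → nearest: B (264.49 mm)
Q3 at (207.75, 329.30):
  A: √((205.33)² + (173.66)²) = √(42160.4089 + 30157.7956) = 268.92 mm
  B: √((-445.37)² + (215.47)²) = √(198354.4369 + 46427.3209) = 494.75 mm
  C: √((-503.42)² + (-766.49)²) = √(253431.6964 + 587506.9201) = 917.03 mm
  → nearest: A (268.92 mm)

Q1→B; Q2→B; Q3→A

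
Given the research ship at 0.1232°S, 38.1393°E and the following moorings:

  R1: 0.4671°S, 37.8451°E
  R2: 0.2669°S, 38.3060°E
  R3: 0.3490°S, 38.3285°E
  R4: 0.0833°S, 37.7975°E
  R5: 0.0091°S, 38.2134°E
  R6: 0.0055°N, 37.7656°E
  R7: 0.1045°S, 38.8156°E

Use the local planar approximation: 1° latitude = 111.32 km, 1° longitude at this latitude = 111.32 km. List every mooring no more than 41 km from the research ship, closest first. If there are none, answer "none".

Distances from 0.1232°S, 38.1393°E:
R1: 50.3802 km
R2: 24.5002 km
R3: 32.7936 km
R4: 38.3075 km
R5: 15.1451 km
R6: 43.9982 km
R7: 75.3145 km
Threshold 41 km: R5 (15.1451 km), R2 (24.5002 km), R3 (32.7936 km), R4 (38.3075 km) are within range.

R5, R2, R3, R4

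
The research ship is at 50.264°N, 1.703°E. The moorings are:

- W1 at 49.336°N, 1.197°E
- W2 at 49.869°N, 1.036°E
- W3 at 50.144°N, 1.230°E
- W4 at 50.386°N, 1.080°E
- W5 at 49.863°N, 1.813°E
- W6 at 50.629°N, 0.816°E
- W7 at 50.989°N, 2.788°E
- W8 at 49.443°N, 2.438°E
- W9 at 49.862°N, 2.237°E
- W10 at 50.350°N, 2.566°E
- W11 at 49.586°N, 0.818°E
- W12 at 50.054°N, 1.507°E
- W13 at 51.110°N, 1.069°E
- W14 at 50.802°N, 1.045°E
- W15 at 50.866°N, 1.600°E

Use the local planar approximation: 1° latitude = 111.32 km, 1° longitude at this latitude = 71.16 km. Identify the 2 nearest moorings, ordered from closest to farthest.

Distances from 50.264°N, 1.703°E:
W1: 109.400 km
W2: 64.702 km
W3: 36.213 km
W4: 46.366 km
W5: 45.320 km
W6: 75.066 km
W7: 111.691 km
W8: 105.301 km
W9: 58.708 km
W10: 62.153 km
W11: 98.298 km
W12: 27.222 km
W13: 104.425 km
W14: 76.021 km
W15: 67.414 km
Sorted: W12 (27.222 km) < W3 (36.213 km) < W5 (45.320 km) < W4 (46.366 km) < …

W12, W3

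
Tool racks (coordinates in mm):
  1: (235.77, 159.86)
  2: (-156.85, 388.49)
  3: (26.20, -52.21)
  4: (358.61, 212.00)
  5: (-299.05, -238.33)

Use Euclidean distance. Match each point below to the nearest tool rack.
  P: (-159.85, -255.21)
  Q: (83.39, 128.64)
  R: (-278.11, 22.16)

P at (-159.85, -255.21):
  1: √((395.62)² + (415.07)²) = √(156515.1844 + 172283.1049) = 573.41 mm
  2: √((3.00)² + (643.70)²) = √(9.0000 + 414349.6900) = 643.71 mm
  3: √((186.05)² + (203.00)²) = √(34614.6025 + 41209.0000) = 275.36 mm
  4: √((518.46)² + (467.21)²) = √(268800.7716 + 218285.1841) = 697.92 mm
  5: √((-139.20)² + (16.88)²) = √(19376.6400 + 284.9344) = 140.22 mm
  → nearest: 5 (140.22 mm)
Q at (83.39, 128.64):
  1: √((152.38)² + (31.22)²) = √(23219.6644 + 974.6884) = 155.55 mm
  2: √((-240.24)² + (259.85)²) = √(57715.2576 + 67522.0225) = 353.89 mm
  3: √((-57.19)² + (-180.85)²) = √(3270.6961 + 32706.7225) = 189.68 mm
  4: √((275.22)² + (83.36)²) = √(75746.0484 + 6948.8896) = 287.57 mm
  5: √((-382.44)² + (-366.97)²) = √(146260.3536 + 134666.9809) = 530.03 mm
  → nearest: 1 (155.55 mm)
R at (-278.11, 22.16):
  1: √((513.88)² + (137.70)²) = √(264072.6544 + 18961.2900) = 532.01 mm
  2: √((121.26)² + (366.33)²) = √(14703.9876 + 134197.6689) = 385.88 mm
  3: √((304.31)² + (-74.37)²) = √(92604.5761 + 5530.8969) = 313.27 mm
  4: √((636.72)² + (189.84)²) = √(405412.3584 + 36039.2256) = 664.42 mm
  5: √((-20.94)² + (-260.49)²) = √(438.4836 + 67855.0401) = 261.33 mm
  → nearest: 5 (261.33 mm)

P→5; Q→1; R→5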